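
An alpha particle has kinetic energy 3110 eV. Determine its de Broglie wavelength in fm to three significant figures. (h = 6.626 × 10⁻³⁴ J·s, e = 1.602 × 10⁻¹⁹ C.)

λ = 258 fm

KE = 3110 eV = 4.982 × 10⁻¹⁶ J.
p = √(2mKE) = √(2 × 6.645 × 10⁻²⁷ × 4.982 × 10⁻¹⁶) = 2.573 × 10⁻²¹ kg·m/s.
λ = h/p = 6.626 × 10⁻³⁴ / 2.573 × 10⁻²¹ = 2.58 × 10⁻¹³ m = 258 fm.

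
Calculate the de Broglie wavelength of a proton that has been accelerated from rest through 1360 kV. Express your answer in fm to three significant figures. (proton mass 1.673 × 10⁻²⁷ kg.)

λ = 24.5 fm

KE = eV = 1.602 × 10⁻¹⁹ × 1.360 × 10⁶ = 2.179 × 10⁻¹³ J.
p = √(2mKE) = √(2 × 1.673 × 10⁻²⁷ × 2.179 × 10⁻¹³) = 2.700 × 10⁻²⁰ kg·m/s.
λ = h/p = 6.626 × 10⁻³⁴ / 2.700 × 10⁻²⁰ = 2.45 × 10⁻¹⁴ m = 24.5 fm.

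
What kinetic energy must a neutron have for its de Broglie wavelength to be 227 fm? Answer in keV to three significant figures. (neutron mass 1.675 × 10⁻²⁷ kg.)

KE = 15.9 keV

p = h/λ = 6.626 × 10⁻³⁴ / 2.270 × 10⁻¹³ = 2.919 × 10⁻²¹ kg·m/s.
KE = p²/(2m) = (2.919 × 10⁻²¹)² / (2 × 1.675 × 10⁻²⁷) = 2.543 × 10⁻¹⁵ J = 15.9 keV.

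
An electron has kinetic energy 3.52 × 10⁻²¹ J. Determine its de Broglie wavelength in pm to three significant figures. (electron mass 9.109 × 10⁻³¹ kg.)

p = √(2mKE) = √(2 × 9.109 × 10⁻³¹ × 3.520 × 10⁻²¹) = 8.008 × 10⁻²⁶ kg·m/s.
λ = h/p = 6.626 × 10⁻³⁴ / 8.008 × 10⁻²⁶ = 8.27 × 10⁻⁹ m = 8270 pm.

λ = 8270 pm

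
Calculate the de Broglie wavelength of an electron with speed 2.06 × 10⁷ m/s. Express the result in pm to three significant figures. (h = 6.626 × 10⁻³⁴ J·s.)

p = mv = 9.109 × 10⁻³¹ × 2.06 × 10⁷ = 1.876 × 10⁻²³ kg·m/s.
λ = h/p = 6.626 × 10⁻³⁴ / 1.876 × 10⁻²³ = 3.53 × 10⁻¹¹ m = 35.3 pm.

λ = 35.3 pm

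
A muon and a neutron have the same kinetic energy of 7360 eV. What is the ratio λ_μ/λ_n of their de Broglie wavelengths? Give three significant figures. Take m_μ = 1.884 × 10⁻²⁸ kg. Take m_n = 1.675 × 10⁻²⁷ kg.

At fixed KE, p = √(2mKE) so λ = h/p ∝ 1/√m.
λ_μ/λ_n = √(m_n/m_μ) = √(1.675 × 10⁻²⁷/1.884 × 10⁻²⁸) = √(8.891) = 2.98.

λ_μ/λ_n = 2.98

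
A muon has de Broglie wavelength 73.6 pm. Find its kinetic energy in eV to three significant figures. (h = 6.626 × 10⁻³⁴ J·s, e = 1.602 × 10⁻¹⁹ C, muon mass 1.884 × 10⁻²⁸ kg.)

KE = 1.34 eV

p = h/λ = 6.626 × 10⁻³⁴ / 7.360 × 10⁻¹¹ = 9.003 × 10⁻²⁴ kg·m/s.
KE = p²/(2m) = (9.003 × 10⁻²⁴)² / (2 × 1.884 × 10⁻²⁸) = 2.151 × 10⁻¹⁹ J = 1.34 eV.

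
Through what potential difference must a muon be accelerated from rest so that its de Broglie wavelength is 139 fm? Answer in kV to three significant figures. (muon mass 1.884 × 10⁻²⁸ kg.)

V = 376 kV

p = h/λ = 6.626 × 10⁻³⁴ / 1.390 × 10⁻¹³ = 4.767 × 10⁻²¹ kg·m/s.
KE = p²/(2m) = 6.031 × 10⁻¹⁴ J.
V = KE/e = 6.031 × 10⁻¹⁴ / (1.602 × 10⁻¹⁹) = 376 kV.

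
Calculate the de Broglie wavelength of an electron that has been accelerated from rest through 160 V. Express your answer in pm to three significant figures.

KE = eV = 1.602 × 10⁻¹⁹ × 160.0 = 2.563 × 10⁻¹⁷ J.
p = √(2mKE) = √(2 × 9.109 × 10⁻³¹ × 2.563 × 10⁻¹⁷) = 6.833 × 10⁻²⁴ kg·m/s.
λ = h/p = 6.626 × 10⁻³⁴ / 6.833 × 10⁻²⁴ = 9.70 × 10⁻¹¹ m = 97.0 pm.

λ = 97.0 pm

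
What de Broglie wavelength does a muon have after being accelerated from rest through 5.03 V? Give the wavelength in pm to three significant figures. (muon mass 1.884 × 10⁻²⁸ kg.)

λ = 38.0 pm

KE = eV = 1.602 × 10⁻¹⁹ × 5.030 = 8.058 × 10⁻¹⁹ J.
p = √(2mKE) = √(2 × 1.884 × 10⁻²⁸ × 8.058 × 10⁻¹⁹) = 1.742 × 10⁻²³ kg·m/s.
λ = h/p = 6.626 × 10⁻³⁴ / 1.742 × 10⁻²³ = 3.80 × 10⁻¹¹ m = 38.0 pm.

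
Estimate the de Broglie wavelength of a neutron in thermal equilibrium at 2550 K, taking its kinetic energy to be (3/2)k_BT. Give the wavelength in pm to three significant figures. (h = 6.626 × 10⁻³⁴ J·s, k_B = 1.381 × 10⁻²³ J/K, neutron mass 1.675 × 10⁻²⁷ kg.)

KE = (3/2)k_BT = 1.5 × 1.381 × 10⁻²³ × 2550 = 5.282 × 10⁻²⁰ J.
p = √(2mKE) = √(2 × 1.675 × 10⁻²⁷ × 5.282 × 10⁻²⁰) = 1.330 × 10⁻²³ kg·m/s.
λ = h/p = 4.98 × 10⁻¹¹ m = 49.8 pm.

λ = 49.8 pm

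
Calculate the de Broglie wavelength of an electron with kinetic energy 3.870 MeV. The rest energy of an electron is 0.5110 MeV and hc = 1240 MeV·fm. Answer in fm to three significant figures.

λ = 285 fm

Total energy E = KE + m₀c² = 3.870 + 0.5110 = 4.3810 MeV.
(pc)² = E² − (m₀c²)² = (4.3810)² − (0.5110)² = 18.93 MeV², so pc = 4.351 MeV.
λ = hc/(pc) = 1240 MeV·fm / 4.351 MeV = 285 fm.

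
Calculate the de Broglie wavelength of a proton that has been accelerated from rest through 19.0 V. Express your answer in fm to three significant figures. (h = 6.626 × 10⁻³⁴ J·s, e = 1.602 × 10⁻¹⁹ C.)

KE = eV = 1.602 × 10⁻¹⁹ × 19.00 = 3.044 × 10⁻¹⁸ J.
p = √(2mKE) = √(2 × 1.673 × 10⁻²⁷ × 3.044 × 10⁻¹⁸) = 1.009 × 10⁻²² kg·m/s.
λ = h/p = 6.626 × 10⁻³⁴ / 1.009 × 10⁻²² = 6.57 × 10⁻¹² m = 6570 fm.

λ = 6570 fm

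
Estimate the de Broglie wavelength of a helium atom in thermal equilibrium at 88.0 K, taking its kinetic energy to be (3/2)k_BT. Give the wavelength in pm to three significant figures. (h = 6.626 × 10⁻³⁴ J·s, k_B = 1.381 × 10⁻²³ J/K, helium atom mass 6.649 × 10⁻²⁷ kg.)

λ = 135 pm

KE = (3/2)k_BT = 1.5 × 1.381 × 10⁻²³ × 88.0 = 1.823 × 10⁻²¹ J.
p = √(2mKE) = √(2 × 6.649 × 10⁻²⁷ × 1.823 × 10⁻²¹) = 4.924 × 10⁻²⁴ kg·m/s.
λ = h/p = 1.35 × 10⁻¹⁰ m = 135 pm.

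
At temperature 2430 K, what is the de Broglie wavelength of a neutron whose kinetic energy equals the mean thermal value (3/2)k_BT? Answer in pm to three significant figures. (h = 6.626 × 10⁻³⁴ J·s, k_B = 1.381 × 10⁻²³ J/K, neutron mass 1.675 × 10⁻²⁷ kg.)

KE = (3/2)k_BT = 1.5 × 1.381 × 10⁻²³ × 2430 = 5.034 × 10⁻²⁰ J.
p = √(2mKE) = √(2 × 1.675 × 10⁻²⁷ × 5.034 × 10⁻²⁰) = 1.299 × 10⁻²³ kg·m/s.
λ = h/p = 5.10 × 10⁻¹¹ m = 51.0 pm.

λ = 51.0 pm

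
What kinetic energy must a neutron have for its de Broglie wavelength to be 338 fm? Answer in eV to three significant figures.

KE = 7160 eV

p = h/λ = 6.626 × 10⁻³⁴ / 3.380 × 10⁻¹³ = 1.960 × 10⁻²¹ kg·m/s.
KE = p²/(2m) = (1.960 × 10⁻²¹)² / (2 × 1.675 × 10⁻²⁷) = 1.147 × 10⁻¹⁵ J = 7160 eV.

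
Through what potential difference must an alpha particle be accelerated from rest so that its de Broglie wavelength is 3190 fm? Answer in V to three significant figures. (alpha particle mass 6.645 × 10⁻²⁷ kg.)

p = h/λ = 6.626 × 10⁻³⁴ / 3.190 × 10⁻¹² = 2.077 × 10⁻²² kg·m/s.
KE = p²/(2m) = 3.246 × 10⁻¹⁸ J.
V = KE/2e = 3.246 × 10⁻¹⁸ / (2 × 1.602 × 10⁻¹⁹) = 10.1 V.

V = 10.1 V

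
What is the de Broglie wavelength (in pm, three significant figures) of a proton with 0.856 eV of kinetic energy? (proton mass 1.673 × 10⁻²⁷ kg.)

λ = 30.9 pm

KE = 0.856 eV = 1.371 × 10⁻¹⁹ J.
p = √(2mKE) = √(2 × 1.673 × 10⁻²⁷ × 1.371 × 10⁻¹⁹) = 2.142 × 10⁻²³ kg·m/s.
λ = h/p = 6.626 × 10⁻³⁴ / 2.142 × 10⁻²³ = 3.09 × 10⁻¹¹ m = 30.9 pm.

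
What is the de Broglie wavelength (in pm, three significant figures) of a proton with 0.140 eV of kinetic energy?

λ = 76.5 pm

KE = 0.140 eV = 2.243 × 10⁻²⁰ J.
p = √(2mKE) = √(2 × 1.673 × 10⁻²⁷ × 2.243 × 10⁻²⁰) = 8.663 × 10⁻²⁴ kg·m/s.
λ = h/p = 6.626 × 10⁻³⁴ / 8.663 × 10⁻²⁴ = 7.65 × 10⁻¹¹ m = 76.5 pm.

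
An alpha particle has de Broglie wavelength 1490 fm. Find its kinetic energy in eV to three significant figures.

p = h/λ = 6.626 × 10⁻³⁴ / 1.490 × 10⁻¹² = 4.447 × 10⁻²² kg·m/s.
KE = p²/(2m) = (4.447 × 10⁻²²)² / (2 × 6.645 × 10⁻²⁷) = 1.488 × 10⁻¹⁷ J = 92.9 eV.

KE = 92.9 eV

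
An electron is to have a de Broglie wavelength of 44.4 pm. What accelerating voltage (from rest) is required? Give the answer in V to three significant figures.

p = h/λ = 6.626 × 10⁻³⁴ / 4.440 × 10⁻¹¹ = 1.492 × 10⁻²³ kg·m/s.
KE = p²/(2m) = 1.222 × 10⁻¹⁶ J.
V = KE/e = 1.222 × 10⁻¹⁶ / (1.602 × 10⁻¹⁹) = 763 V.

V = 763 V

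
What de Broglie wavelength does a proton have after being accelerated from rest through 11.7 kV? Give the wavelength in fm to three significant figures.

λ = 265 fm

KE = eV = 1.602 × 10⁻¹⁹ × 1.170 × 10⁴ = 1.874 × 10⁻¹⁵ J.
p = √(2mKE) = √(2 × 1.673 × 10⁻²⁷ × 1.874 × 10⁻¹⁵) = 2.504 × 10⁻²¹ kg·m/s.
λ = h/p = 6.626 × 10⁻³⁴ / 2.504 × 10⁻²¹ = 2.65 × 10⁻¹³ m = 265 fm.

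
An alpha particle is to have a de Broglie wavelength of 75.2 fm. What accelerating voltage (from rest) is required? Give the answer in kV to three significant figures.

V = 18.2 kV

p = h/λ = 6.626 × 10⁻³⁴ / 7.520 × 10⁻¹⁴ = 8.811 × 10⁻²¹ kg·m/s.
KE = p²/(2m) = 5.842 × 10⁻¹⁵ J.
V = KE/2e = 5.842 × 10⁻¹⁵ / (2 × 1.602 × 10⁻¹⁹) = 18.2 kV.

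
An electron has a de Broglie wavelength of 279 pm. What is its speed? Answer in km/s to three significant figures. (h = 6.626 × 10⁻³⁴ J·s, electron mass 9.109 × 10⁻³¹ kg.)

p = h/λ = 6.626 × 10⁻³⁴ / 2.790 × 10⁻¹⁰ = 2.375 × 10⁻²⁴ kg·m/s.
v = p/m = 2.375 × 10⁻²⁴ / 9.109 × 10⁻³¹ = 2.61 × 10⁶ m/s = 2610 km/s.

v = 2610 km/s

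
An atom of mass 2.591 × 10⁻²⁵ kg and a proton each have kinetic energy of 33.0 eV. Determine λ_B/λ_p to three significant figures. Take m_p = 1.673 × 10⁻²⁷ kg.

At fixed KE, p = √(2mKE) so λ = h/p ∝ 1/√m.
λ_B/λ_p = √(m_p/m_B) = √(1.673 × 10⁻²⁷/2.591 × 10⁻²⁵) = √(6.457 × 10⁻³) = 0.0804.

λ_B/λ_p = 0.0804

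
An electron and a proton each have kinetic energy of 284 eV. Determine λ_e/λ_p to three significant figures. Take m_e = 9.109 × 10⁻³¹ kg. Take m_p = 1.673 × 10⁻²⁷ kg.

At fixed KE, p = √(2mKE) so λ = h/p ∝ 1/√m.
λ_e/λ_p = √(m_p/m_e) = √(1.673 × 10⁻²⁷/9.109 × 10⁻³¹) = √(1837) = 42.9.

λ_e/λ_p = 42.9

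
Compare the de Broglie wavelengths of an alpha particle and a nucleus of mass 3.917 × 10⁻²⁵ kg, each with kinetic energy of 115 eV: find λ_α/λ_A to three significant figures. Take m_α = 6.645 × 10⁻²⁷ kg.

λ_α/λ_A = 7.68

At fixed KE, p = √(2mKE) so λ = h/p ∝ 1/√m.
λ_α/λ_A = √(m_A/m_α) = √(3.917 × 10⁻²⁵/6.645 × 10⁻²⁷) = √(58.95) = 7.68.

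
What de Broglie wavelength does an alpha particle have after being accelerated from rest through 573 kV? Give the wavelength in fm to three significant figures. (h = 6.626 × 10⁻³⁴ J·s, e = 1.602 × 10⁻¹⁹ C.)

KE = 2eV = 2 × 1.602 × 10⁻¹⁹ × 5.730 × 10⁵ = 1.836 × 10⁻¹³ J.
p = √(2mKE) = √(2 × 6.645 × 10⁻²⁷ × 1.836 × 10⁻¹³) = 4.940 × 10⁻²⁰ kg·m/s.
λ = h/p = 6.626 × 10⁻³⁴ / 4.940 × 10⁻²⁰ = 1.34 × 10⁻¹⁴ m = 13.4 fm.

λ = 13.4 fm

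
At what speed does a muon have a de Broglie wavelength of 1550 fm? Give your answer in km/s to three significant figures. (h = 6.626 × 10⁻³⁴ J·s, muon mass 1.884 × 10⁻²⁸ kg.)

v = 2270 km/s

p = h/λ = 6.626 × 10⁻³⁴ / 1.550 × 10⁻¹² = 4.275 × 10⁻²² kg·m/s.
v = p/m = 4.275 × 10⁻²² / 1.884 × 10⁻²⁸ = 2.27 × 10⁶ m/s = 2270 km/s.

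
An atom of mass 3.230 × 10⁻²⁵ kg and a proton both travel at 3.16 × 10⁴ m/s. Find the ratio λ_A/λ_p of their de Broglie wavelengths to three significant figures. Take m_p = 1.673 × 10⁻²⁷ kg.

At fixed v, p = mv so λ = h/(mv) ∝ 1/m.
λ_A/λ_p = m_p/m_A = 1.673 × 10⁻²⁷/3.230 × 10⁻²⁵ = 5.18 × 10⁻³.

λ_A/λ_p = 5.18 × 10⁻³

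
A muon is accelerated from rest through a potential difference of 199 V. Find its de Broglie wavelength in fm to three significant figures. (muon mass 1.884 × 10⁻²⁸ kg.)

λ = 6050 fm

KE = eV = 1.602 × 10⁻¹⁹ × 199.0 = 3.188 × 10⁻¹⁷ J.
p = √(2mKE) = √(2 × 1.884 × 10⁻²⁸ × 3.188 × 10⁻¹⁷) = 1.096 × 10⁻²² kg·m/s.
λ = h/p = 6.626 × 10⁻³⁴ / 1.096 × 10⁻²² = 6.05 × 10⁻¹² m = 6050 fm.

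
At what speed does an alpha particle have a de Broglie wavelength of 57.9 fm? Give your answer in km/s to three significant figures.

v = 1720 km/s

p = h/λ = 6.626 × 10⁻³⁴ / 5.790 × 10⁻¹⁴ = 1.144 × 10⁻²⁰ kg·m/s.
v = p/m = 1.144 × 10⁻²⁰ / 6.645 × 10⁻²⁷ = 1.72 × 10⁶ m/s = 1720 km/s.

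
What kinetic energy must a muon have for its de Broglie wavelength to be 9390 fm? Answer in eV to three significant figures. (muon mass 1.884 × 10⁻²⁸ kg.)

KE = 82.5 eV

p = h/λ = 6.626 × 10⁻³⁴ / 9.390 × 10⁻¹² = 7.056 × 10⁻²³ kg·m/s.
KE = p²/(2m) = (7.056 × 10⁻²³)² / (2 × 1.884 × 10⁻²⁸) = 1.321 × 10⁻¹⁷ J = 82.5 eV.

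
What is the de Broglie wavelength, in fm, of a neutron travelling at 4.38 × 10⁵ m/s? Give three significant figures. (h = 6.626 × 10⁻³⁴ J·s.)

p = mv = 1.675 × 10⁻²⁷ × 4.38 × 10⁵ = 7.337 × 10⁻²² kg·m/s.
λ = h/p = 6.626 × 10⁻³⁴ / 7.337 × 10⁻²² = 9.03 × 10⁻¹³ m = 903 fm.

λ = 903 fm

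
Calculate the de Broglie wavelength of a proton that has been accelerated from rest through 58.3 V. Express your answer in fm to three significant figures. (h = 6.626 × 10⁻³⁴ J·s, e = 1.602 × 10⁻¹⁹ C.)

KE = eV = 1.602 × 10⁻¹⁹ × 58.30 = 9.340 × 10⁻¹⁸ J.
p = √(2mKE) = √(2 × 1.673 × 10⁻²⁷ × 9.340 × 10⁻¹⁸) = 1.768 × 10⁻²² kg·m/s.
λ = h/p = 6.626 × 10⁻³⁴ / 1.768 × 10⁻²² = 3.75 × 10⁻¹² m = 3750 fm.

λ = 3750 fm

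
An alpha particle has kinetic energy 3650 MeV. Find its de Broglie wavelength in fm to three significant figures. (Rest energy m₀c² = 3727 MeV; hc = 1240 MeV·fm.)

Total energy E = KE + m₀c² = 3650 + 3727 = 7377 MeV.
(pc)² = E² − (m₀c²)² = (7377)² − (3727)² = 4.053 × 10⁷ MeV², so pc = 6366 MeV.
λ = hc/(pc) = 1240 MeV·fm / 6366 MeV = 0.195 fm.

λ = 0.195 fm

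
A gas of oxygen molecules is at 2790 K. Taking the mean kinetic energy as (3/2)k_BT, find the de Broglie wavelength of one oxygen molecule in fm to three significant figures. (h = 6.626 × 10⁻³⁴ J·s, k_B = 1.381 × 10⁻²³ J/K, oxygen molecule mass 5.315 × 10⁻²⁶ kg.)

λ = 8450 fm

KE = (3/2)k_BT = 1.5 × 1.381 × 10⁻²³ × 2790 = 5.779 × 10⁻²⁰ J.
p = √(2mKE) = √(2 × 5.315 × 10⁻²⁶ × 5.779 × 10⁻²⁰) = 7.838 × 10⁻²³ kg·m/s.
λ = h/p = 8.45 × 10⁻¹² m = 8450 fm.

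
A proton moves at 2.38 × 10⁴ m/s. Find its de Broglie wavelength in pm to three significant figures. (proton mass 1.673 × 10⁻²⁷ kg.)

λ = 16.6 pm

p = mv = 1.673 × 10⁻²⁷ × 2.38 × 10⁴ = 3.982 × 10⁻²³ kg·m/s.
λ = h/p = 6.626 × 10⁻³⁴ / 3.982 × 10⁻²³ = 1.66 × 10⁻¹¹ m = 16.6 pm.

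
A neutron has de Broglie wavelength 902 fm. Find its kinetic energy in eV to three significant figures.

KE = 1010 eV

p = h/λ = 6.626 × 10⁻³⁴ / 9.020 × 10⁻¹³ = 7.346 × 10⁻²² kg·m/s.
KE = p²/(2m) = (7.346 × 10⁻²²)² / (2 × 1.675 × 10⁻²⁷) = 1.611 × 10⁻¹⁶ J = 1010 eV.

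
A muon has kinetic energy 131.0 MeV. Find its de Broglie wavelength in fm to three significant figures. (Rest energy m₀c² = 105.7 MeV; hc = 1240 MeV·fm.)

Total energy E = KE + m₀c² = 131.0 + 105.7 = 236.7 MeV.
(pc)² = E² − (m₀c²)² = (236.7)² − (105.7)² = 4.485 × 10⁴ MeV², so pc = 211.8 MeV.
λ = hc/(pc) = 1240 MeV·fm / 211.8 MeV = 5.85 fm.

λ = 5.85 fm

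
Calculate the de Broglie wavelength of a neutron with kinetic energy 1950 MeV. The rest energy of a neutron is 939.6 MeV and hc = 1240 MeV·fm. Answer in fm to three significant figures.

λ = 0.454 fm

Total energy E = KE + m₀c² = 1950 + 939.6 = 2889.6 MeV.
(pc)² = E² − (m₀c²)² = (2889.6)² − (939.6)² = 7.467 × 10⁶ MeV², so pc = 2733 MeV.
λ = hc/(pc) = 1240 MeV·fm / 2733 MeV = 0.454 fm.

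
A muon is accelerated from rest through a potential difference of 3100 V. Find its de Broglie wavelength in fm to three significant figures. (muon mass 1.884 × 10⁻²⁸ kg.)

λ = 1530 fm

KE = eV = 1.602 × 10⁻¹⁹ × 3100 = 4.966 × 10⁻¹⁶ J.
p = √(2mKE) = √(2 × 1.884 × 10⁻²⁸ × 4.966 × 10⁻¹⁶) = 4.326 × 10⁻²² kg·m/s.
λ = h/p = 6.626 × 10⁻³⁴ / 4.326 × 10⁻²² = 1.53 × 10⁻¹² m = 1530 fm.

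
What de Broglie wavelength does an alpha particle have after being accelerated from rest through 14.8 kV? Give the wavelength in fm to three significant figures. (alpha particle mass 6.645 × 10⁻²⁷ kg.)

KE = 2eV = 2 × 1.602 × 10⁻¹⁹ × 1.480 × 10⁴ = 4.742 × 10⁻¹⁵ J.
p = √(2mKE) = √(2 × 6.645 × 10⁻²⁷ × 4.742 × 10⁻¹⁵) = 7.939 × 10⁻²¹ kg·m/s.
λ = h/p = 6.626 × 10⁻³⁴ / 7.939 × 10⁻²¹ = 8.35 × 10⁻¹⁴ m = 83.5 fm.

λ = 83.5 fm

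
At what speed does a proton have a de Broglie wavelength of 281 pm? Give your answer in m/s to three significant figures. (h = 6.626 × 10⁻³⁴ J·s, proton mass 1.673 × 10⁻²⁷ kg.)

v = 1410 m/s

p = h/λ = 6.626 × 10⁻³⁴ / 2.810 × 10⁻¹⁰ = 2.358 × 10⁻²⁴ kg·m/s.
v = p/m = 2.358 × 10⁻²⁴ / 1.673 × 10⁻²⁷ = 1.41 × 10³ m/s = 1410 m/s.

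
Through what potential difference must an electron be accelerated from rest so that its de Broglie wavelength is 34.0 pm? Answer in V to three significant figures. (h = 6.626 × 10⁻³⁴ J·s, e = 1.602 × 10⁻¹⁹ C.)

p = h/λ = 6.626 × 10⁻³⁴ / 3.400 × 10⁻¹¹ = 1.949 × 10⁻²³ kg·m/s.
KE = p²/(2m) = 2.085 × 10⁻¹⁶ J.
V = KE/e = 2.085 × 10⁻¹⁶ / (1.602 × 10⁻¹⁹) = 1300 V.

V = 1300 V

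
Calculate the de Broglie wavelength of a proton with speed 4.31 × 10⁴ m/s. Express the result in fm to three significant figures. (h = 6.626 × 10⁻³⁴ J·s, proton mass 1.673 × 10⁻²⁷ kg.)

λ = 9190 fm

p = mv = 1.673 × 10⁻²⁷ × 4.31 × 10⁴ = 7.211 × 10⁻²³ kg·m/s.
λ = h/p = 6.626 × 10⁻³⁴ / 7.211 × 10⁻²³ = 9.19 × 10⁻¹² m = 9190 fm.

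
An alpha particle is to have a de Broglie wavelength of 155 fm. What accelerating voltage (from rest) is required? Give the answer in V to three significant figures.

V = 4290 V

p = h/λ = 6.626 × 10⁻³⁴ / 1.550 × 10⁻¹³ = 4.275 × 10⁻²¹ kg·m/s.
KE = p²/(2m) = 1.375 × 10⁻¹⁵ J.
V = KE/2e = 1.375 × 10⁻¹⁵ / (2 × 1.602 × 10⁻¹⁹) = 4290 V.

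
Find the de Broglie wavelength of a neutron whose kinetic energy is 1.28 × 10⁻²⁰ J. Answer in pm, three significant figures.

λ = 101 pm

p = √(2mKE) = √(2 × 1.675 × 10⁻²⁷ × 1.280 × 10⁻²⁰) = 6.548 × 10⁻²⁴ kg·m/s.
λ = h/p = 6.626 × 10⁻³⁴ / 6.548 × 10⁻²⁴ = 1.01 × 10⁻¹⁰ m = 101 pm.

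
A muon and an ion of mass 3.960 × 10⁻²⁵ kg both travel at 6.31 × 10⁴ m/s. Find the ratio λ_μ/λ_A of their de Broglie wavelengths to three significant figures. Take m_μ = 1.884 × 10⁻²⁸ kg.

λ_μ/λ_A = 2100

At fixed v, p = mv so λ = h/(mv) ∝ 1/m.
λ_μ/λ_A = m_A/m_μ = 3.960 × 10⁻²⁵/1.884 × 10⁻²⁸ = 2100.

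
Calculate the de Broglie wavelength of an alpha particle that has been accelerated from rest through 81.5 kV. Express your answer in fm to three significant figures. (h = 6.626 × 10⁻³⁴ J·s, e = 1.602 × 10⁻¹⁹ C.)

λ = 35.6 fm

KE = 2eV = 2 × 1.602 × 10⁻¹⁹ × 8.150 × 10⁴ = 2.611 × 10⁻¹⁴ J.
p = √(2mKE) = √(2 × 6.645 × 10⁻²⁷ × 2.611 × 10⁻¹⁴) = 1.863 × 10⁻²⁰ kg·m/s.
λ = h/p = 6.626 × 10⁻³⁴ / 1.863 × 10⁻²⁰ = 3.56 × 10⁻¹⁴ m = 35.6 fm.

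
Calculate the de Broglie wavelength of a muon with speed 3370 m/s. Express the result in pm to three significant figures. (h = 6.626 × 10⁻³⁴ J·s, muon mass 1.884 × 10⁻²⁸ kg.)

λ = 1040 pm

p = mv = 1.884 × 10⁻²⁸ × 3370 = 6.349 × 10⁻²⁵ kg·m/s.
λ = h/p = 6.626 × 10⁻³⁴ / 6.349 × 10⁻²⁵ = 1.04 × 10⁻⁹ m = 1040 pm.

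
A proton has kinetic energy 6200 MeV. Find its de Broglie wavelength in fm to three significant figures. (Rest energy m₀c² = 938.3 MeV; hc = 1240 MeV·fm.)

Total energy E = KE + m₀c² = 6200 + 938.3 = 7138.3 MeV.
(pc)² = E² − (m₀c²)² = (7138.3)² − (938.3)² = 5.007 × 10⁷ MeV², so pc = 7076 MeV.
λ = hc/(pc) = 1240 MeV·fm / 7076 MeV = 0.175 fm.

λ = 0.175 fm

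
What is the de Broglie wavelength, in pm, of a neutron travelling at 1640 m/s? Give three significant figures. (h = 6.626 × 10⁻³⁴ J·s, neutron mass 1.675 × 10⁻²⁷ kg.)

λ = 241 pm

p = mv = 1.675 × 10⁻²⁷ × 1640 = 2.747 × 10⁻²⁴ kg·m/s.
λ = h/p = 6.626 × 10⁻³⁴ / 2.747 × 10⁻²⁴ = 2.41 × 10⁻¹⁰ m = 241 pm.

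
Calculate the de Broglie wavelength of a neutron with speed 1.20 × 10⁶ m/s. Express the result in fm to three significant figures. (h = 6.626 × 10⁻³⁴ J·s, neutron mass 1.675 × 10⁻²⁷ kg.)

p = mv = 1.675 × 10⁻²⁷ × 1.20 × 10⁶ = 2.010 × 10⁻²¹ kg·m/s.
λ = h/p = 6.626 × 10⁻³⁴ / 2.010 × 10⁻²¹ = 3.30 × 10⁻¹³ m = 330 fm.

λ = 330 fm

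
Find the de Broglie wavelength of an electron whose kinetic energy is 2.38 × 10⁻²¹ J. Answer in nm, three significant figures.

λ = 10.1 nm

p = √(2mKE) = √(2 × 9.109 × 10⁻³¹ × 2.380 × 10⁻²¹) = 6.585 × 10⁻²⁶ kg·m/s.
λ = h/p = 6.626 × 10⁻³⁴ / 6.585 × 10⁻²⁶ = 1.01 × 10⁻⁸ m = 10.1 nm.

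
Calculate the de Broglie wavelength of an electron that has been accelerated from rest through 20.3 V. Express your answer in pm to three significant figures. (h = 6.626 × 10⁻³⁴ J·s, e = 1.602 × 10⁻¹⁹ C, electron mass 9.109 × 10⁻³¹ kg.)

λ = 272 pm

KE = eV = 1.602 × 10⁻¹⁹ × 20.30 = 3.252 × 10⁻¹⁸ J.
p = √(2mKE) = √(2 × 9.109 × 10⁻³¹ × 3.252 × 10⁻¹⁸) = 2.434 × 10⁻²⁴ kg·m/s.
λ = h/p = 6.626 × 10⁻³⁴ / 2.434 × 10⁻²⁴ = 2.72 × 10⁻¹⁰ m = 272 pm.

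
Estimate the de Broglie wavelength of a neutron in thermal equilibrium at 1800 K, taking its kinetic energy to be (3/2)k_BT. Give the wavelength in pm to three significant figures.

KE = (3/2)k_BT = 1.5 × 1.381 × 10⁻²³ × 1800 = 3.729 × 10⁻²⁰ J.
p = √(2mKE) = √(2 × 1.675 × 10⁻²⁷ × 3.729 × 10⁻²⁰) = 1.118 × 10⁻²³ kg·m/s.
λ = h/p = 5.93 × 10⁻¹¹ m = 59.3 pm.

λ = 59.3 pm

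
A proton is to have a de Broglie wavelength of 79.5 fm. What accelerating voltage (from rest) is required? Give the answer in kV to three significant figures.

p = h/λ = 6.626 × 10⁻³⁴ / 7.950 × 10⁻¹⁴ = 8.335 × 10⁻²¹ kg·m/s.
KE = p²/(2m) = 2.076 × 10⁻¹⁴ J.
V = KE/e = 2.076 × 10⁻¹⁴ / (1.602 × 10⁻¹⁹) = 130 kV.

V = 130 kV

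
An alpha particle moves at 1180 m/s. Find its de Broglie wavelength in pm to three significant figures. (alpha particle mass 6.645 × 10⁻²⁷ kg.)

λ = 84.5 pm

p = mv = 6.645 × 10⁻²⁷ × 1180 = 7.841 × 10⁻²⁴ kg·m/s.
λ = h/p = 6.626 × 10⁻³⁴ / 7.841 × 10⁻²⁴ = 8.45 × 10⁻¹¹ m = 84.5 pm.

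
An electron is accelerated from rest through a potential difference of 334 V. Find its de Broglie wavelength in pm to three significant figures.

KE = eV = 1.602 × 10⁻¹⁹ × 334.0 = 5.351 × 10⁻¹⁷ J.
p = √(2mKE) = √(2 × 9.109 × 10⁻³¹ × 5.351 × 10⁻¹⁷) = 9.873 × 10⁻²⁴ kg·m/s.
λ = h/p = 6.626 × 10⁻³⁴ / 9.873 × 10⁻²⁴ = 6.71 × 10⁻¹¹ m = 67.1 pm.

λ = 67.1 pm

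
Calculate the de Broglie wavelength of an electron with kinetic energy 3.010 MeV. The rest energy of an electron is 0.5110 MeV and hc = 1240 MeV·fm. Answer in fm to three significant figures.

Total energy E = KE + m₀c² = 3.010 + 0.5110 = 3.5210 MeV.
(pc)² = E² − (m₀c²)² = (3.5210)² − (0.5110)² = 12.14 MeV², so pc = 3.484 MeV.
λ = hc/(pc) = 1240 MeV·fm / 3.484 MeV = 356 fm.

λ = 356 fm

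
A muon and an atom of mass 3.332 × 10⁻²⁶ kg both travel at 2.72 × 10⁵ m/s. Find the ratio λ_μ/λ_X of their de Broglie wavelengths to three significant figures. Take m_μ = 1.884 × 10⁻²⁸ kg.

At fixed v, p = mv so λ = h/(mv) ∝ 1/m.
λ_μ/λ_X = m_X/m_μ = 3.332 × 10⁻²⁶/1.884 × 10⁻²⁸ = 177.

λ_μ/λ_X = 177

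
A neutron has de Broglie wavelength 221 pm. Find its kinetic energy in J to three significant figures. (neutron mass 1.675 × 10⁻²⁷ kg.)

p = h/λ = 6.626 × 10⁻³⁴ / 2.210 × 10⁻¹⁰ = 2.998 × 10⁻²⁴ kg·m/s.
KE = p²/(2m) = (2.998 × 10⁻²⁴)² / (2 × 1.675 × 10⁻²⁷) = 2.683 × 10⁻²¹ J = 2.68 × 10⁻²¹ J.

KE = 2.68 × 10⁻²¹ J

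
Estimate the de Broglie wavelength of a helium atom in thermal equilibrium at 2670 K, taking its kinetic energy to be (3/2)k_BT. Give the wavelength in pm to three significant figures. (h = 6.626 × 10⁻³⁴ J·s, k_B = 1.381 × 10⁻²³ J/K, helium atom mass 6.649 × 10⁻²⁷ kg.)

λ = 24.4 pm

KE = (3/2)k_BT = 1.5 × 1.381 × 10⁻²³ × 2670 = 5.531 × 10⁻²⁰ J.
p = √(2mKE) = √(2 × 6.649 × 10⁻²⁷ × 5.531 × 10⁻²⁰) = 2.712 × 10⁻²³ kg·m/s.
λ = h/p = 2.44 × 10⁻¹¹ m = 24.4 pm.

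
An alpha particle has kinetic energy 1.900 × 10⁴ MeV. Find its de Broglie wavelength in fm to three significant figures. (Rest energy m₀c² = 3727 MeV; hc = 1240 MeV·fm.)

Total energy E = KE + m₀c² = 1.900 × 10⁴ + 3727 = 22727 MeV.
(pc)² = E² − (m₀c²)² = (22727)² − (3727)² = 5.026 × 10⁸ MeV², so pc = 2.242 × 10⁴ MeV.
λ = hc/(pc) = 1240 MeV·fm / 2.242 × 10⁴ MeV = 0.0553 fm.

λ = 0.0553 fm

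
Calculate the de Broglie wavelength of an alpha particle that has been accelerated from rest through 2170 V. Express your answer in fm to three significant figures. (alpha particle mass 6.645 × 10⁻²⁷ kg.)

λ = 218 fm

KE = 2eV = 2 × 1.602 × 10⁻¹⁹ × 2170 = 6.953 × 10⁻¹⁶ J.
p = √(2mKE) = √(2 × 6.645 × 10⁻²⁷ × 6.953 × 10⁻¹⁶) = 3.040 × 10⁻²¹ kg·m/s.
λ = h/p = 6.626 × 10⁻³⁴ / 3.040 × 10⁻²¹ = 2.18 × 10⁻¹³ m = 218 fm.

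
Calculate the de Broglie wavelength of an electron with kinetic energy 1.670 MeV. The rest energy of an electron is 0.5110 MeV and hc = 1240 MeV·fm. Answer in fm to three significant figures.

Total energy E = KE + m₀c² = 1.670 + 0.5110 = 2.1810 MeV.
(pc)² = E² − (m₀c²)² = (2.1810)² − (0.5110)² = 4.496 MeV², so pc = 2.120 MeV.
λ = hc/(pc) = 1240 MeV·fm / 2.120 MeV = 585 fm.

λ = 585 fm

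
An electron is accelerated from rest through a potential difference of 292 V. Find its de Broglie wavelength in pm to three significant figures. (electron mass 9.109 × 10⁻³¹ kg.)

KE = eV = 1.602 × 10⁻¹⁹ × 292.0 = 4.678 × 10⁻¹⁷ J.
p = √(2mKE) = √(2 × 9.109 × 10⁻³¹ × 4.678 × 10⁻¹⁷) = 9.232 × 10⁻²⁴ kg·m/s.
λ = h/p = 6.626 × 10⁻³⁴ / 9.232 × 10⁻²⁴ = 7.18 × 10⁻¹¹ m = 71.8 pm.

λ = 71.8 pm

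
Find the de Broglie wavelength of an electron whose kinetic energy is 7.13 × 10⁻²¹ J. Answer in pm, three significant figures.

λ = 5810 pm

p = √(2mKE) = √(2 × 9.109 × 10⁻³¹ × 7.130 × 10⁻²¹) = 1.140 × 10⁻²⁵ kg·m/s.
λ = h/p = 6.626 × 10⁻³⁴ / 1.140 × 10⁻²⁵ = 5.81 × 10⁻⁹ m = 5810 pm.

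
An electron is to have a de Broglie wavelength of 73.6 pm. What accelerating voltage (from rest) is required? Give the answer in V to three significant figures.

V = 278 V

p = h/λ = 6.626 × 10⁻³⁴ / 7.360 × 10⁻¹¹ = 9.003 × 10⁻²⁴ kg·m/s.
KE = p²/(2m) = 4.449 × 10⁻¹⁷ J.
V = KE/e = 4.449 × 10⁻¹⁷ / (1.602 × 10⁻¹⁹) = 278 V.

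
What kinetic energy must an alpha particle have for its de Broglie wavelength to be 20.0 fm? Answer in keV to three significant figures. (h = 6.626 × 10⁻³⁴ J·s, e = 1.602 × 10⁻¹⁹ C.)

p = h/λ = 6.626 × 10⁻³⁴ / 2.000 × 10⁻¹⁴ = 3.313 × 10⁻²⁰ kg·m/s.
KE = p²/(2m) = (3.313 × 10⁻²⁰)² / (2 × 6.645 × 10⁻²⁷) = 8.259 × 10⁻¹⁴ J = 516 keV.

KE = 516 keV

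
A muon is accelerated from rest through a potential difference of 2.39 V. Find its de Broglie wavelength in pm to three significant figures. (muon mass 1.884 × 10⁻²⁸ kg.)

λ = 55.2 pm

KE = eV = 1.602 × 10⁻¹⁹ × 2.390 = 3.829 × 10⁻¹⁹ J.
p = √(2mKE) = √(2 × 1.884 × 10⁻²⁸ × 3.829 × 10⁻¹⁹) = 1.201 × 10⁻²³ kg·m/s.
λ = h/p = 6.626 × 10⁻³⁴ / 1.201 × 10⁻²³ = 5.52 × 10⁻¹¹ m = 55.2 pm.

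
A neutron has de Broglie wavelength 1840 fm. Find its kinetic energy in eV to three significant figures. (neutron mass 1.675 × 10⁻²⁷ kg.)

KE = 242 eV

p = h/λ = 6.626 × 10⁻³⁴ / 1.840 × 10⁻¹² = 3.601 × 10⁻²² kg·m/s.
KE = p²/(2m) = (3.601 × 10⁻²²)² / (2 × 1.675 × 10⁻²⁷) = 3.871 × 10⁻¹⁷ J = 242 eV.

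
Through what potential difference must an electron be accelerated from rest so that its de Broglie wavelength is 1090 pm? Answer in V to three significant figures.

V = 1.27 V

p = h/λ = 6.626 × 10⁻³⁴ / 1.090 × 10⁻⁹ = 6.079 × 10⁻²⁵ kg·m/s.
KE = p²/(2m) = 2.028 × 10⁻¹⁹ J.
V = KE/e = 2.028 × 10⁻¹⁹ / (1.602 × 10⁻¹⁹) = 1.27 V.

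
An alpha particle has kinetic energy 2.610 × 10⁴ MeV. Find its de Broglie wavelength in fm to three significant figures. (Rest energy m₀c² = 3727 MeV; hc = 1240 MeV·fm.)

Total energy E = KE + m₀c² = 2.610 × 10⁴ + 3727 = 29827 MeV.
(pc)² = E² − (m₀c²)² = (29827)² − (3727)² = 8.758 × 10⁸ MeV², so pc = 2.959 × 10⁴ MeV.
λ = hc/(pc) = 1240 MeV·fm / 2.959 × 10⁴ MeV = 0.0419 fm.

λ = 0.0419 fm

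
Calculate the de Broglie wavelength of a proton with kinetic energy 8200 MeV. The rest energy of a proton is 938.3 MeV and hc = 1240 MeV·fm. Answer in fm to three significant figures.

λ = 0.136 fm

Total energy E = KE + m₀c² = 8200 + 938.3 = 9138.3 MeV.
(pc)² = E² − (m₀c²)² = (9138.3)² − (938.3)² = 8.263 × 10⁷ MeV², so pc = 9090 MeV.
λ = hc/(pc) = 1240 MeV·fm / 9090 MeV = 0.136 fm.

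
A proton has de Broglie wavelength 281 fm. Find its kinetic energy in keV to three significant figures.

p = h/λ = 6.626 × 10⁻³⁴ / 2.810 × 10⁻¹³ = 2.358 × 10⁻²¹ kg·m/s.
KE = p²/(2m) = (2.358 × 10⁻²¹)² / (2 × 1.673 × 10⁻²⁷) = 1.662 × 10⁻¹⁵ J = 10.4 keV.

KE = 10.4 keV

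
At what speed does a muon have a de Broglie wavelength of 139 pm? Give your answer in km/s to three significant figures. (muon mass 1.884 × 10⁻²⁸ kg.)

p = h/λ = 6.626 × 10⁻³⁴ / 1.390 × 10⁻¹⁰ = 4.767 × 10⁻²⁴ kg·m/s.
v = p/m = 4.767 × 10⁻²⁴ / 1.884 × 10⁻²⁸ = 2.53 × 10⁴ m/s = 25.3 km/s.

v = 25.3 km/s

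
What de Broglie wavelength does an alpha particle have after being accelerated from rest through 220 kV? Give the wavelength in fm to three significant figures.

KE = 2eV = 2 × 1.602 × 10⁻¹⁹ × 2.200 × 10⁵ = 7.049 × 10⁻¹⁴ J.
p = √(2mKE) = √(2 × 6.645 × 10⁻²⁷ × 7.049 × 10⁻¹⁴) = 3.061 × 10⁻²⁰ kg·m/s.
λ = h/p = 6.626 × 10⁻³⁴ / 3.061 × 10⁻²⁰ = 2.16 × 10⁻¹⁴ m = 21.6 fm.

λ = 21.6 fm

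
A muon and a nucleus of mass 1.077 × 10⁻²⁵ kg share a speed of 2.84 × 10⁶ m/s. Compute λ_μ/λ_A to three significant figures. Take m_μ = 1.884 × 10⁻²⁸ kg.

λ_μ/λ_A = 572

At fixed v, p = mv so λ = h/(mv) ∝ 1/m.
λ_μ/λ_A = m_A/m_μ = 1.077 × 10⁻²⁵/1.884 × 10⁻²⁸ = 572.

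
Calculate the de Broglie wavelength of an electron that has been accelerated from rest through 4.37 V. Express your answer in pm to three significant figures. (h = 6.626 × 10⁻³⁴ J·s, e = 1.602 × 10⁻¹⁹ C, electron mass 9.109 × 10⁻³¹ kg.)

λ = 587 pm

KE = eV = 1.602 × 10⁻¹⁹ × 4.370 = 7.001 × 10⁻¹⁹ J.
p = √(2mKE) = √(2 × 9.109 × 10⁻³¹ × 7.001 × 10⁻¹⁹) = 1.129 × 10⁻²⁴ kg·m/s.
λ = h/p = 6.626 × 10⁻³⁴ / 1.129 × 10⁻²⁴ = 5.87 × 10⁻¹⁰ m = 587 pm.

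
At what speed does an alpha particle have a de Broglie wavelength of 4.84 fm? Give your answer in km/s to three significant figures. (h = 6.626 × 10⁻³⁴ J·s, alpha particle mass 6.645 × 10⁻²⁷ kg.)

v = 2.06 × 10⁴ km/s

p = h/λ = 6.626 × 10⁻³⁴ / 4.840 × 10⁻¹⁵ = 1.369 × 10⁻¹⁹ kg·m/s.
v = p/m = 1.369 × 10⁻¹⁹ / 6.645 × 10⁻²⁷ = 2.06 × 10⁷ m/s = 2.06 × 10⁴ km/s.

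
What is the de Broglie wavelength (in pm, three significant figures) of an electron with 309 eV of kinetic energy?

λ = 69.8 pm

KE = 309 eV = 4.950 × 10⁻¹⁷ J.
p = √(2mKE) = √(2 × 9.109 × 10⁻³¹ × 4.950 × 10⁻¹⁷) = 9.496 × 10⁻²⁴ kg·m/s.
λ = h/p = 6.626 × 10⁻³⁴ / 9.496 × 10⁻²⁴ = 6.98 × 10⁻¹¹ m = 69.8 pm.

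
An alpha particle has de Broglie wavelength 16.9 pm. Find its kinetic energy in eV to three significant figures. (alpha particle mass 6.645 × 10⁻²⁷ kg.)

p = h/λ = 6.626 × 10⁻³⁴ / 1.690 × 10⁻¹¹ = 3.921 × 10⁻²³ kg·m/s.
KE = p²/(2m) = (3.921 × 10⁻²³)² / (2 × 6.645 × 10⁻²⁷) = 1.157 × 10⁻¹⁹ J = 0.722 eV.

KE = 0.722 eV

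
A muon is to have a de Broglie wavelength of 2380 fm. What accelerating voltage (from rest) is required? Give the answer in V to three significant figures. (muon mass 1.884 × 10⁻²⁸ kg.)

p = h/λ = 6.626 × 10⁻³⁴ / 2.380 × 10⁻¹² = 2.784 × 10⁻²² kg·m/s.
KE = p²/(2m) = 2.057 × 10⁻¹⁶ J.
V = KE/e = 2.057 × 10⁻¹⁶ / (1.602 × 10⁻¹⁹) = 1280 V.

V = 1280 V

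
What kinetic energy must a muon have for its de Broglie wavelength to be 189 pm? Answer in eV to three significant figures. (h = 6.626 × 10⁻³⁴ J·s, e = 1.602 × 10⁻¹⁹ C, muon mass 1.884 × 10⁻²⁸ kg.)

p = h/λ = 6.626 × 10⁻³⁴ / 1.890 × 10⁻¹⁰ = 3.506 × 10⁻²⁴ kg·m/s.
KE = p²/(2m) = (3.506 × 10⁻²⁴)² / (2 × 1.884 × 10⁻²⁸) = 3.262 × 10⁻²⁰ J = 0.204 eV.

KE = 0.204 eV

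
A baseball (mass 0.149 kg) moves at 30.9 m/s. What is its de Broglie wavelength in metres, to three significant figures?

p = mv = 0.149 × 30.9 = 4.604 kg·m/s.
λ = h/p = 6.626 × 10⁻³⁴ / 4.604 = 1.44 × 10⁻³⁴ m.

λ = 1.44 × 10⁻³⁴ m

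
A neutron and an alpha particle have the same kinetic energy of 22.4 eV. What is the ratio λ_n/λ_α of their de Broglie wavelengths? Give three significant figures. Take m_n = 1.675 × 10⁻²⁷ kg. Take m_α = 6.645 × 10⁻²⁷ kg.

λ_n/λ_α = 1.99

At fixed KE, p = √(2mKE) so λ = h/p ∝ 1/√m.
λ_n/λ_α = √(m_α/m_n) = √(6.645 × 10⁻²⁷/1.675 × 10⁻²⁷) = √(3.967) = 1.99.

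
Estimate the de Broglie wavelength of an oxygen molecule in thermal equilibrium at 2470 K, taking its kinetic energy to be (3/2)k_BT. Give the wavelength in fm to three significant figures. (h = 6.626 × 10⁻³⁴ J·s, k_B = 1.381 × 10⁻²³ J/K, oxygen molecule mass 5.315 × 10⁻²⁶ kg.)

λ = 8980 fm

KE = (3/2)k_BT = 1.5 × 1.381 × 10⁻²³ × 2470 = 5.117 × 10⁻²⁰ J.
p = √(2mKE) = √(2 × 5.315 × 10⁻²⁶ × 5.117 × 10⁻²⁰) = 7.375 × 10⁻²³ kg·m/s.
λ = h/p = 8.98 × 10⁻¹² m = 8980 fm.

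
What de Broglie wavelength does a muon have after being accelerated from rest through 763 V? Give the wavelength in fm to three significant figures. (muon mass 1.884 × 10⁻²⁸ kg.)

λ = 3090 fm

KE = eV = 1.602 × 10⁻¹⁹ × 763.0 = 1.222 × 10⁻¹⁶ J.
p = √(2mKE) = √(2 × 1.884 × 10⁻²⁸ × 1.222 × 10⁻¹⁶) = 2.146 × 10⁻²² kg·m/s.
λ = h/p = 6.626 × 10⁻³⁴ / 2.146 × 10⁻²² = 3.09 × 10⁻¹² m = 3090 fm.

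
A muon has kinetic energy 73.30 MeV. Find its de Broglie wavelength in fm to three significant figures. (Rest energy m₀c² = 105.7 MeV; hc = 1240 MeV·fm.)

Total energy E = KE + m₀c² = 73.30 + 105.7 = 179.00 MeV.
(pc)² = E² − (m₀c²)² = (179.00)² − (105.7)² = 2.087 × 10⁴ MeV², so pc = 144.5 MeV.
λ = hc/(pc) = 1240 MeV·fm / 144.5 MeV = 8.58 fm.

λ = 8.58 fm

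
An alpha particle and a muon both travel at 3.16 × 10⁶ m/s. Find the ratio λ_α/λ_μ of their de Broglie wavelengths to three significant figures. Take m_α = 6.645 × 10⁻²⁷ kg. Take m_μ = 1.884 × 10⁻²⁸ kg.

λ_α/λ_μ = 0.0284

At fixed v, p = mv so λ = h/(mv) ∝ 1/m.
λ_α/λ_μ = m_μ/m_α = 1.884 × 10⁻²⁸/6.645 × 10⁻²⁷ = 0.0284.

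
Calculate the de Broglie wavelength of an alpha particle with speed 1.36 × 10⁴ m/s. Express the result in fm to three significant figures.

p = mv = 6.645 × 10⁻²⁷ × 1.36 × 10⁴ = 9.037 × 10⁻²³ kg·m/s.
λ = h/p = 6.626 × 10⁻³⁴ / 9.037 × 10⁻²³ = 7.33 × 10⁻¹² m = 7330 fm.

λ = 7330 fm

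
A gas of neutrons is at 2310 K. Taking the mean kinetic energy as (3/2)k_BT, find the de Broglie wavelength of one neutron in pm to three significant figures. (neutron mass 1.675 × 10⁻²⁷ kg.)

λ = 52.3 pm

KE = (3/2)k_BT = 1.5 × 1.381 × 10⁻²³ × 2310 = 4.785 × 10⁻²⁰ J.
p = √(2mKE) = √(2 × 1.675 × 10⁻²⁷ × 4.785 × 10⁻²⁰) = 1.266 × 10⁻²³ kg·m/s.
λ = h/p = 5.23 × 10⁻¹¹ m = 52.3 pm.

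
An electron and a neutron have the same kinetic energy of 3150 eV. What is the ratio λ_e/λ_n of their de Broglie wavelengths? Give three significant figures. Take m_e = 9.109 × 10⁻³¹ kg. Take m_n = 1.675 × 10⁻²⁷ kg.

At fixed KE, p = √(2mKE) so λ = h/p ∝ 1/√m.
λ_e/λ_n = √(m_n/m_e) = √(1.675 × 10⁻²⁷/9.109 × 10⁻³¹) = √(1839) = 42.9.

λ_e/λ_n = 42.9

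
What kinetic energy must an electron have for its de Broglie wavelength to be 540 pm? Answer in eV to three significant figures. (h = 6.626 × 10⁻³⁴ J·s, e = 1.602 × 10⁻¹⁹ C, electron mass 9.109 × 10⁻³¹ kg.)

p = h/λ = 6.626 × 10⁻³⁴ / 5.400 × 10⁻¹⁰ = 1.227 × 10⁻²⁴ kg·m/s.
KE = p²/(2m) = (1.227 × 10⁻²⁴)² / (2 × 9.109 × 10⁻³¹) = 8.264 × 10⁻¹⁹ J = 5.16 eV.

KE = 5.16 eV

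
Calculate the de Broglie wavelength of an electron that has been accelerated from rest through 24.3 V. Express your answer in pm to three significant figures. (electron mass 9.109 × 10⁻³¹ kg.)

KE = eV = 1.602 × 10⁻¹⁹ × 24.30 = 3.893 × 10⁻¹⁸ J.
p = √(2mKE) = √(2 × 9.109 × 10⁻³¹ × 3.893 × 10⁻¹⁸) = 2.663 × 10⁻²⁴ kg·m/s.
λ = h/p = 6.626 × 10⁻³⁴ / 2.663 × 10⁻²⁴ = 2.49 × 10⁻¹⁰ m = 249 pm.

λ = 249 pm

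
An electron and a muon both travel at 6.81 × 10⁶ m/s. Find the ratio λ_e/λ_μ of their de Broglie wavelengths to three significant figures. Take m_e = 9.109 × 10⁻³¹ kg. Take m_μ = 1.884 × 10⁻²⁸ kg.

At fixed v, p = mv so λ = h/(mv) ∝ 1/m.
λ_e/λ_μ = m_μ/m_e = 1.884 × 10⁻²⁸/9.109 × 10⁻³¹ = 207.

λ_e/λ_μ = 207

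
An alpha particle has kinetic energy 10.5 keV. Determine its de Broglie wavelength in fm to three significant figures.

λ = 140 fm

KE = 10.5 keV = 1.682 × 10⁻¹⁵ J.
p = √(2mKE) = √(2 × 6.645 × 10⁻²⁷ × 1.682 × 10⁻¹⁵) = 4.728 × 10⁻²¹ kg·m/s.
λ = h/p = 6.626 × 10⁻³⁴ / 4.728 × 10⁻²¹ = 1.40 × 10⁻¹³ m = 140 fm.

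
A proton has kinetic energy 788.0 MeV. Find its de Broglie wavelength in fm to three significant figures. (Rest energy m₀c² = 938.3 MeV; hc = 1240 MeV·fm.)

λ = 0.856 fm

Total energy E = KE + m₀c² = 788.0 + 938.3 = 1726.3 MeV.
(pc)² = E² − (m₀c²)² = (1726.3)² − (938.3)² = 2.100 × 10⁶ MeV², so pc = 1449 MeV.
λ = hc/(pc) = 1240 MeV·fm / 1449 MeV = 0.856 fm.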